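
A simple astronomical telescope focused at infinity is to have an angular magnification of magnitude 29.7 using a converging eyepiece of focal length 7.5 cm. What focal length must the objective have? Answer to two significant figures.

|M| = f_obj/|f_eye|, so f_obj = |M| x |f_eye| = 29.7 x 7.5 = 222.750 cm.

220 cm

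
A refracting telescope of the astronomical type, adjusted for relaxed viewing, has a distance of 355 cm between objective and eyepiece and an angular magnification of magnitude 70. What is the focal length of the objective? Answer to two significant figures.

In normal adjustment the tube length equals f_obj + f_eye and |M| = f_obj/f_eye.
So f_obj = 70 f_eye and 70 f_eye + f_eye = 355 cm, giving f_eye = 355/71 = 5.000 cm and f_obj = 350.000 cm.

350 cm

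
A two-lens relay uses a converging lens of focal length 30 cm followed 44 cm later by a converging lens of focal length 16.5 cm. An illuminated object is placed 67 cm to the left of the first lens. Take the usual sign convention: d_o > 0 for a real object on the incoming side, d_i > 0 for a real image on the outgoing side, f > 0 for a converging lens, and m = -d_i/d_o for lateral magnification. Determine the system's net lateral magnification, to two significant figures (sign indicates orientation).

Applying the thin-lens equation to the first lens, 1/30 = 1/67 + 1/d_i1, which gives d_i1 = 54.324 cm.
Its lateral magnification is m_1 = -d_i1/d_o1 = -(54.324)/67 = -0.8108.
Since 54.324 cm > 44 cm, the first image lies past the second lens and serves as a virtual object: d_o2 = L - d_i1 = -10.324 cm.
Applying the thin-lens equation again with f_2 = 16.5 cm and d_o2 = -10.324 cm gives d_i2 = 6.351 cm.
m_2 = -(6.351)/(-10.324) = 0.6151.
Overall magnification: m = m_1 m_2 = -0.4987.

-0.50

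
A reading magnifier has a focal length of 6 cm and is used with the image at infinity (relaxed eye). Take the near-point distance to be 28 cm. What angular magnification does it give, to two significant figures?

4.7

M = D/f = 28/6 = 4.667.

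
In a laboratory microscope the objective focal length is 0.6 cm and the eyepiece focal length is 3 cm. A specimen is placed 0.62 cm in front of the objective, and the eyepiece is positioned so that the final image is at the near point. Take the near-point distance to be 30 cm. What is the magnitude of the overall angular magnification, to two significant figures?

330

Objective: 1/d_i = 1/f_obj - 1/d_o = 1/0.6 - 1/0.62 = 0.05376 cm^-1, so d_i = 18.600 cm.
m_obj = -d_i/d_o = -18.600/0.62 = -30.000.
Eyepiece angular magnification (image at near point): M_eye = 1 + D/f_e = 1 + 30/3 = 11.000.
Overall M = m_obj x M_eye = (-30.000)(11.000) = -330.00.
|M| = 330.00.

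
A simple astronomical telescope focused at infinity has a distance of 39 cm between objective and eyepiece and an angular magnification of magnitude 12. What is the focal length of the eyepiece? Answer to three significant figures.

3.00 cm

In normal adjustment the tube length equals f_obj + f_eye and |M| = f_obj/f_eye.
So f_obj = 12 f_eye and 12 f_eye + f_eye = 39 cm, giving f_eye = 39/13 = 3.000 cm and f_obj = 36.000 cm.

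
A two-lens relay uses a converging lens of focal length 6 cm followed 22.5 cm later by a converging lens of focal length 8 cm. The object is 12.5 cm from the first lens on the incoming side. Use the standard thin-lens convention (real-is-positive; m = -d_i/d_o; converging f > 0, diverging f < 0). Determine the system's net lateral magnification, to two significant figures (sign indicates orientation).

First lens: d_i1 = 1/(1/6 - 1/12.5) = 11.538 cm.
m_1 = -(11.538)/12.5 = -0.9231.
Object distance for lens 2: d_o2 = 22.5 - 11.538 = 10.962 cm.
Second lens: d_i2 = 1/(1/8 - 1/(10.962)) = 29.610 cm.
m_2 = -(29.610)/(10.962) = -2.7013.
Total m = m_1 x m_2 = (-0.9231)(-2.7013) = 2.4935.

2.5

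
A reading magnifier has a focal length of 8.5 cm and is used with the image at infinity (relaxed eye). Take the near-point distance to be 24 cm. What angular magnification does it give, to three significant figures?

M = D/f = 24/8.5 = 2.824.

2.82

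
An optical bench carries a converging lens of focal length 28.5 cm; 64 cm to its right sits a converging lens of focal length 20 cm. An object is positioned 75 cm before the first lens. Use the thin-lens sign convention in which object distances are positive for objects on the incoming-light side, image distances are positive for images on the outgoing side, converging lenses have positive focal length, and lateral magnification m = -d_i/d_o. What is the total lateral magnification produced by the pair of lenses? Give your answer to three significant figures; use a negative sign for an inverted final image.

-6.23

Lens 1: 1/d_i1 = 1/f_1 - 1/d_o1 = 1/28.5 - 1/75 = 0.02175 cm^-1, so d_i1 = 45.968 cm.
m_1 = -(45.968)/75 = -0.6129.
The intermediate image is 45.968 cm to the right of lens 1, so d_o2 = L - d_i1 = 64 - 45.968 = 18.032 cm.
Lens 2: 1/d_i2 = 1/f_2 - 1/d_o2 = 1/20 - 1/(18.032) = -0.00546 cm^-1, so d_i2 = -183.279 cm.
m_2 = -(-183.279)/(18.032) = 10.1639.
Overall magnification: m = m_1 m_2 = -6.2295.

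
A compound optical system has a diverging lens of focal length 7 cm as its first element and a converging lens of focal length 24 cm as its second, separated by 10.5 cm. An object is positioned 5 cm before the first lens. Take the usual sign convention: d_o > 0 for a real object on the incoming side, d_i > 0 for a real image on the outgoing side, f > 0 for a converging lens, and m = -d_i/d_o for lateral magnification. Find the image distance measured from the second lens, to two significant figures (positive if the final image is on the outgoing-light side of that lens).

-30 cm

Lens 1: 1/d_i1 = 1/f_1 - 1/d_o1 = 1/(-7) - 1/5 = -0.34286 cm^-1, so d_i1 = -2.917 cm.
With d_i1 < 0 the first image is virtual and lies on the object side; the object distance for lens 2 is d_o2 = 10.5 - (-2.917) = 13.417 cm.
Lens 2: 1/d_i2 = 1/f_2 - 1/d_o2 = 1/24 - 1/(13.417) = -0.03287 cm^-1, so d_i2 = -30.425 cm.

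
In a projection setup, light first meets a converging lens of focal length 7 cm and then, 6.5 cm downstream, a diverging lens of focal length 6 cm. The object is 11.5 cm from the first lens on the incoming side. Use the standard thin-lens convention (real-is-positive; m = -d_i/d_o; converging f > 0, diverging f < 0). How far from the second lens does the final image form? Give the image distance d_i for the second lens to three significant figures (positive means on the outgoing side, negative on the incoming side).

-12.7 cm

Lens 1: 1/d_i1 = 1/f_1 - 1/d_o1 = 1/7 - 1/11.5 = 0.05590 cm^-1, so d_i1 = 17.889 cm.
Since 17.889 cm > 6.5 cm, the first image lies past the second lens and serves as a virtual object: d_o2 = L - d_i1 = -11.389 cm.
Lens 2: 1/d_i2 = 1/f_2 - 1/d_o2 = 1/(-6) - 1/(-11.389) = -0.07886 cm^-1, so d_i2 = -12.680 cm.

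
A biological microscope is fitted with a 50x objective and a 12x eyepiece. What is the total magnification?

600

The overall magnification of a compound microscope is the product of the objective and eyepiece magnifications:
M = M_obj x M_eye = 50 x 12 = 600.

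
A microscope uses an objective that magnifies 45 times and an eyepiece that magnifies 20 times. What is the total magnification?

The overall magnification of a compound microscope is the product of the objective and eyepiece magnifications:
M = M_obj x M_eye = 45 x 20 = 900.

900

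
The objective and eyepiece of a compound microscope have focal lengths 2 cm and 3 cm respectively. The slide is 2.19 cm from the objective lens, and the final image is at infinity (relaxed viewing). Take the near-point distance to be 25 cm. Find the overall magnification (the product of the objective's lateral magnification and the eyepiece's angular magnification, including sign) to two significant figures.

Objective: 1/d_i = 1/f_obj - 1/d_o = 1/2 - 1/2.19 = 0.04338 cm^-1, so d_i = 23.053 cm.
m_obj = -d_i/d_o = -23.053/2.19 = -10.526.
Eyepiece angular magnification (image at infinity): M_eye = D/f_e = 25/3 = 8.333.
Overall M = m_obj x M_eye = (-10.526)(8.333) = -87.72.

-88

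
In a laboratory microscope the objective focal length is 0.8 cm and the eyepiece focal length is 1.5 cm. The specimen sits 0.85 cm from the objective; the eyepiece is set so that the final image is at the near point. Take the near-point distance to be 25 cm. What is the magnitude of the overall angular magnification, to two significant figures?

280

Objective: 1/d_i = 1/f_obj - 1/d_o = 1/0.8 - 1/0.85 = 0.07353 cm^-1, so d_i = 13.600 cm.
m_obj = -d_i/d_o = -13.600/0.85 = -16.000.
Eyepiece angular magnification (image at near point): M_eye = 1 + D/f_e = 1 + 25/1.5 = 17.667.
Overall M = m_obj x M_eye = (-16.000)(17.667) = -282.67.
|M| = 282.67.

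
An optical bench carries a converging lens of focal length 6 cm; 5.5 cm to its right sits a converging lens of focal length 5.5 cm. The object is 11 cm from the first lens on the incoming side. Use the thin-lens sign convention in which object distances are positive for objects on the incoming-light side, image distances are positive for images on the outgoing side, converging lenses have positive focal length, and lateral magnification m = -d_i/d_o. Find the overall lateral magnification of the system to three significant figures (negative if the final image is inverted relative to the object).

Lens 1: 1/d_i1 = 1/f_1 - 1/d_o1 = 1/6 - 1/11 = 0.07576 cm^-1, so d_i1 = 13.200 cm.
m_1 = -(13.200)/11 = -1.2000.
This image would form 13.200 cm past lens 1, i.e. 7.700 cm beyond lens 2, so it is a virtual object for lens 2: d_o2 = 5.5 - 13.200 = -7.700 cm.
Lens 2: 1/d_i2 = 1/f_2 - 1/d_o2 = 1/5.5 - 1/(-7.700) = 0.31169 cm^-1, so d_i2 = 3.208 cm.
m_2 = -(3.208)/(-7.700) = 0.4167.
Total m = m_1 x m_2 = (-1.2000)(0.4167) = -0.5000.

-0.500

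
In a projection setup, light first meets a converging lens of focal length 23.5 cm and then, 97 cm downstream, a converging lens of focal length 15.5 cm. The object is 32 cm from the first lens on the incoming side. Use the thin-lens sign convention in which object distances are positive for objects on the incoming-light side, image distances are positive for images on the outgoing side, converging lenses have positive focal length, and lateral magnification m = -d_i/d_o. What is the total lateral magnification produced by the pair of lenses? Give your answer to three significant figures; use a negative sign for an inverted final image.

-6.15

First lens: d_i1 = 1/(1/23.5 - 1/32) = 88.471 cm.
m_1 = -(88.471)/32 = -2.7647.
The intermediate image is 88.471 cm to the right of lens 1, so d_o2 = L - d_i1 = 97 - 88.471 = 8.529 cm.
Second lens: d_i2 = 1/(1/15.5 - 1/(8.529)) = -18.966 cm.
m_2 = -(-18.966)/(8.529) = 2.2236.
Overall magnification: m = m_1 m_2 = -6.1477.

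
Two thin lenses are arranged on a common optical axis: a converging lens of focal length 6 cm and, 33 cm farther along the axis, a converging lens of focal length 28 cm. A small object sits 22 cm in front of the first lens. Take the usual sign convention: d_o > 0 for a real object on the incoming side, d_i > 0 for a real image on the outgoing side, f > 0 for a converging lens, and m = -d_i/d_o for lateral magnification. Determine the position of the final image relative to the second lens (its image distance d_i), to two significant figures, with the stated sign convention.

Lens 1: 1/d_i1 = 1/f_1 - 1/d_o1 = 1/6 - 1/22 = 0.12121 cm^-1, so d_i1 = 8.250 cm.
That image sits 24.750 cm in front of the second lens, so d_o2 = 24.750 cm.
Lens 2: 1/d_i2 = 1/f_2 - 1/d_o2 = 1/28 - 1/(24.750) = -0.00469 cm^-1, so d_i2 = -213.231 cm.

-210 cm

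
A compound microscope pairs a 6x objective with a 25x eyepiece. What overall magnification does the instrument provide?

The overall magnification of a compound microscope is the product of the objective and eyepiece magnifications:
M = M_obj x M_eye = 6 x 25 = 150.

150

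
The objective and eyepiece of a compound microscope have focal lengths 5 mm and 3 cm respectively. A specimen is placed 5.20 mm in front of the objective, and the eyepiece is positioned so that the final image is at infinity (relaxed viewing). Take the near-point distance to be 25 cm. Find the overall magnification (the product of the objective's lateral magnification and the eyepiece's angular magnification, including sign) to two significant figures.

-210

Convert to cm: f_obj = 5 mm = 0.5 cm; d_o = 5.20 mm = 0.52 cm.
Objective: 1/d_i = 1/f_obj - 1/d_o = 1/0.5 - 1/0.52 = 0.07692 cm^-1, so d_i = 13.000 cm.
m_obj = -d_i/d_o = -13.000/0.52 = -25.000.
Eyepiece angular magnification (image at infinity): M_eye = D/f_e = 25/3 = 8.333.
Overall M = m_obj x M_eye = (-25.000)(8.333) = -208.33.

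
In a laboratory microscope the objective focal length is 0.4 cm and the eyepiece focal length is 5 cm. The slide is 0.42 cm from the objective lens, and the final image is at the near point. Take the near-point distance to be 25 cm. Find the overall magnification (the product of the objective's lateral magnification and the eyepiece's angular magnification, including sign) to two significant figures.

Objective: 1/d_i = 1/f_obj - 1/d_o = 1/0.4 - 1/0.42 = 0.11905 cm^-1, so d_i = 8.400 cm.
m_obj = -d_i/d_o = -8.400/0.42 = -20.000.
Eyepiece angular magnification (image at near point): M_eye = 1 + D/f_e = 1 + 25/5 = 6.000.
Overall M = m_obj x M_eye = (-20.000)(6.000) = -120.00.

-120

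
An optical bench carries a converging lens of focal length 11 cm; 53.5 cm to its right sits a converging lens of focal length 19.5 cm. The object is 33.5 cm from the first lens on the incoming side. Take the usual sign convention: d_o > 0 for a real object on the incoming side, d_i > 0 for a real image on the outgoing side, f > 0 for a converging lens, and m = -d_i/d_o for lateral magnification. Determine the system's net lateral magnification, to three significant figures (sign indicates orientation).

0.541

Applying the thin-lens equation to the first lens, 1/11 = 1/33.5 + 1/d_i1, which gives d_i1 = 16.378 cm.
Its lateral magnification is m_1 = -d_i1/d_o1 = -(16.378)/33.5 = -0.4889.
The intermediate image is 16.378 cm to the right of lens 1, so d_o2 = L - d_i1 = 53.5 - 16.378 = 37.122 cm.
Applying the thin-lens equation again with f_2 = 19.5 cm and d_o2 = 37.122 cm gives d_i2 = 41.078 cm.
m_2 = -(41.078)/(37.122) = -1.1066.
Total m = m_1 x m_2 = (-0.4889)(-1.1066) = 0.5410.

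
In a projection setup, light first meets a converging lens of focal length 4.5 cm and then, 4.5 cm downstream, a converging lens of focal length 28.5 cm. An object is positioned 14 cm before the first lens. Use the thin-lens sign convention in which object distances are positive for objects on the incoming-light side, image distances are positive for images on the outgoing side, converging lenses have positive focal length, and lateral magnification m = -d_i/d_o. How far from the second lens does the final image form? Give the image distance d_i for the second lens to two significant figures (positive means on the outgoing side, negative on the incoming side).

2.0 cm

Lens 1: 1/d_i1 = 1/f_1 - 1/d_o1 = 1/4.5 - 1/14 = 0.15079 cm^-1, so d_i1 = 6.632 cm.
Since 6.632 cm > 4.5 cm, the first image lies past the second lens and serves as a virtual object: d_o2 = L - d_i1 = -2.132 cm.
Lens 2: 1/d_i2 = 1/f_2 - 1/d_o2 = 1/28.5 - 1/(-2.132) = 0.50422 cm^-1, so d_i2 = 1.983 cm.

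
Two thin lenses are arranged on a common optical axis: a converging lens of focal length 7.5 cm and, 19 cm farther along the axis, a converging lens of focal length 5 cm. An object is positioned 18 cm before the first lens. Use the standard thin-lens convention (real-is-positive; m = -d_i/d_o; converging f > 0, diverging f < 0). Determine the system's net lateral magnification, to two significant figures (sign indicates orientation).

3.1

Applying the thin-lens equation to the first lens, 1/7.5 = 1/18 + 1/d_i1, which gives d_i1 = 12.857 cm.
Its lateral magnification is m_1 = -d_i1/d_o1 = -(12.857)/18 = -0.7143.
That image sits 6.143 cm in front of the second lens, so d_o2 = 6.143 cm.
Applying the thin-lens equation again with f_2 = 5 cm and d_o2 = 6.143 cm gives d_i2 = 26.875 cm.
m_2 = -(26.875)/(6.143) = -4.3750.
Overall magnification: m = m_1 m_2 = 3.1250.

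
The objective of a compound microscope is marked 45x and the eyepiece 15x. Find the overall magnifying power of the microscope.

675

The overall magnification of a compound microscope is the product of the objective and eyepiece magnifications:
M = M_obj x M_eye = 45 x 15 = 675.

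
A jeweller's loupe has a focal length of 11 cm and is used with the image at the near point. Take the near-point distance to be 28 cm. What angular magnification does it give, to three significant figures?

M = 1 + D/f = 1 + 28/11 = 3.545.

3.55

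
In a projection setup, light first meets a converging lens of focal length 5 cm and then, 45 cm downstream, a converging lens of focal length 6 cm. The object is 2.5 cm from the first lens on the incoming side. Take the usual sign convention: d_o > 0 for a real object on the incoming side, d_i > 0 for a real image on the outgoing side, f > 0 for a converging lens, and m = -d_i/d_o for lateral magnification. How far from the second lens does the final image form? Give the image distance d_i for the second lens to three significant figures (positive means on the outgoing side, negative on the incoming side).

6.82 cm

Lens 1: 1/d_i1 = 1/f_1 - 1/d_o1 = 1/5 - 1/2.5 = -0.20000 cm^-1, so d_i1 = -5.000 cm.
With d_i1 < 0 the first image is virtual and lies on the object side; the object distance for lens 2 is d_o2 = 45 - (-5.000) = 50.000 cm.
Lens 2: 1/d_i2 = 1/f_2 - 1/d_o2 = 1/6 - 1/(50.000) = 0.14667 cm^-1, so d_i2 = 6.818 cm.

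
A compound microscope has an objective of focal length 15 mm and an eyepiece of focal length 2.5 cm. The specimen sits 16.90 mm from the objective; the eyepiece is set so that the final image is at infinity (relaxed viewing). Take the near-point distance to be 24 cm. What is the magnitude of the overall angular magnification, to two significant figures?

Convert to cm: f_obj = 15 mm = 1.5 cm; d_o = 16.90 mm = 1.69 cm.
Objective: 1/d_i = 1/f_obj - 1/d_o = 1/1.5 - 1/1.69 = 0.07495 cm^-1, so d_i = 13.342 cm.
m_obj = -d_i/d_o = -13.342/1.69 = -7.895.
Eyepiece angular magnification (image at infinity): M_eye = D/f_e = 24/2.5 = 9.600.
Overall M = m_obj x M_eye = (-7.895)(9.600) = -75.79.
|M| = 75.79.

76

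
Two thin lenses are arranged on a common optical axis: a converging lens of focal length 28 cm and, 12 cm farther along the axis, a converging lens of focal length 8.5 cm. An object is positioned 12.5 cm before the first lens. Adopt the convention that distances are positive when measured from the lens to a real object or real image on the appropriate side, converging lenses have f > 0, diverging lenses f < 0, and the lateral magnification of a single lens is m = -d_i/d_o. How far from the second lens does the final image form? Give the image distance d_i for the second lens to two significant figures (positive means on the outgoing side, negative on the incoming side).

Lens 1: 1/d_i1 = 1/f_1 - 1/d_o1 = 1/28 - 1/12.5 = -0.04429 cm^-1, so d_i1 = -22.581 cm.
The intermediate image is virtual, 22.581 cm to the left of lens 1, so d_o2 = L - d_i1 = 12 - (-22.581) = 34.581 cm.
Lens 2: 1/d_i2 = 1/f_2 - 1/d_o2 = 1/8.5 - 1/(34.581) = 0.08873 cm^-1, so d_i2 = 11.270 cm.

11 cm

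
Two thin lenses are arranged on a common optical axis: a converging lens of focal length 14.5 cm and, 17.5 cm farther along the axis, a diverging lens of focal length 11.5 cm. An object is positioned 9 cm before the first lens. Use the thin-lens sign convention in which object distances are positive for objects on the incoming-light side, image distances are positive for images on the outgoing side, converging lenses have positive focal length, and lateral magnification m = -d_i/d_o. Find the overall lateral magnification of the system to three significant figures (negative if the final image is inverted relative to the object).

Applying the thin-lens equation to the first lens, 1/14.5 = 1/9 + 1/d_i1, which gives d_i1 = -23.727 cm.
Its lateral magnification is m_1 = -d_i1/d_o1 = -(-23.727)/9 = 2.6364.
With d_i1 < 0 the first image is virtual and lies on the object side; the object distance for lens 2 is d_o2 = 17.5 - (-23.727) = 41.227 cm.
Applying the thin-lens equation again with f_2 = -11.5 cm and d_o2 = 41.227 cm gives d_i2 = -8.992 cm.
m_2 = -(-8.992)/(41.227) = 0.2181.
Overall magnification: m = m_1 m_2 = 0.5750.

0.575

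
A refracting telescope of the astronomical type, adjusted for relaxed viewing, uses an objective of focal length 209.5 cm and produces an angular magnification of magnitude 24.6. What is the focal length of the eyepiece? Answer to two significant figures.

8.5 cm

|M| = f_obj/f_eye, so f_eye = f_obj/|M| = 209.5/24.6 = 8.516 cm.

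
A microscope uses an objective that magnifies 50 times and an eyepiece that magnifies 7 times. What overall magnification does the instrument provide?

The overall magnification of a compound microscope is the product of the objective and eyepiece magnifications:
M = M_obj x M_eye = 50 x 7 = 350.

350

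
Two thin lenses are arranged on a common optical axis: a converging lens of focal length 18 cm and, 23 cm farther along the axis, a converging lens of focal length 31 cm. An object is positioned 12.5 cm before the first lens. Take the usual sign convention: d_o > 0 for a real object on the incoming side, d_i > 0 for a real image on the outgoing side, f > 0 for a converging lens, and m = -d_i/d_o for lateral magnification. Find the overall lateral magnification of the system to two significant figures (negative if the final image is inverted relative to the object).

-3.1

Applying the thin-lens equation to the first lens, 1/18 = 1/12.5 + 1/d_i1, which gives d_i1 = -40.909 cm.
Its lateral magnification is m_1 = -d_i1/d_o1 = -(-40.909)/12.5 = 3.2727.
With d_i1 < 0 the first image is virtual and lies on the object side; the object distance for lens 2 is d_o2 = 23 - (-40.909) = 63.909 cm.
Applying the thin-lens equation again with f_2 = 31 cm and d_o2 = 63.909 cm gives d_i2 = 60.202 cm.
m_2 = -(60.202)/(63.909) = -0.9420.
The system's lateral magnification is m_1 m_2 = (3.2727)(-0.9420) = -3.0829.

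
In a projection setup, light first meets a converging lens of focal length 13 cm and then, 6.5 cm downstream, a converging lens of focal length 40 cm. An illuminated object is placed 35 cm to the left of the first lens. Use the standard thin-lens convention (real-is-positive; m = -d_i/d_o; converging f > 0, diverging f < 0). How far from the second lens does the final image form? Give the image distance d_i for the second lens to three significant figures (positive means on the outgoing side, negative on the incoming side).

Applying the thin-lens equation to the first lens, 1/13 = 1/35 + 1/d_i1, which gives d_i1 = 20.682 cm.
Since 20.682 cm > 6.5 cm, the first image lies past the second lens and serves as a virtual object: d_o2 = L - d_i1 = -14.182 cm.
Applying the thin-lens equation again with f_2 = 40 cm and d_o2 = -14.182 cm gives d_i2 = 10.470 cm.

10.5 cm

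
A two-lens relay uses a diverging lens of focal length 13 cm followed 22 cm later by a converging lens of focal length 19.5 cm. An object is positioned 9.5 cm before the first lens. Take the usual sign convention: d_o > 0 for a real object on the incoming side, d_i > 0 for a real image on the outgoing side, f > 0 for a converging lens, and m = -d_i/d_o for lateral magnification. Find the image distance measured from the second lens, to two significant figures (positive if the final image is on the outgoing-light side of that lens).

Applying the thin-lens equation to the first lens, 1/(-13) = 1/9.5 + 1/d_i1, which gives d_i1 = -5.489 cm.
The intermediate image is virtual, 5.489 cm to the left of lens 1, so d_o2 = L - d_i1 = 22 - (-5.489) = 27.489 cm.
Applying the thin-lens equation again with f_2 = 19.5 cm and d_o2 = 27.489 cm gives d_i2 = 67.097 cm.

67 cm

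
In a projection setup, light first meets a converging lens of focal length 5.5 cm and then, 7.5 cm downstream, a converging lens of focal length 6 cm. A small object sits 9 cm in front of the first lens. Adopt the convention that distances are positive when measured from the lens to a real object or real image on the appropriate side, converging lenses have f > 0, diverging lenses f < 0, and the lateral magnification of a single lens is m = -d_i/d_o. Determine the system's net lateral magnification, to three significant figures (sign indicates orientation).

-0.746

Lens 1: 1/d_i1 = 1/f_1 - 1/d_o1 = 1/5.5 - 1/9 = 0.07071 cm^-1, so d_i1 = 14.143 cm.
m_1 = -(14.143)/9 = -1.5714.
Since 14.143 cm > 7.5 cm, the first image lies past the second lens and serves as a virtual object: d_o2 = L - d_i1 = -6.643 cm.
Lens 2: 1/d_i2 = 1/f_2 - 1/d_o2 = 1/6 - 1/(-6.643) = 0.31720 cm^-1, so d_i2 = 3.153 cm.
m_2 = -(3.153)/(-6.643) = 0.4746.
Total m = m_1 x m_2 = (-1.5714)(0.4746) = -0.7458.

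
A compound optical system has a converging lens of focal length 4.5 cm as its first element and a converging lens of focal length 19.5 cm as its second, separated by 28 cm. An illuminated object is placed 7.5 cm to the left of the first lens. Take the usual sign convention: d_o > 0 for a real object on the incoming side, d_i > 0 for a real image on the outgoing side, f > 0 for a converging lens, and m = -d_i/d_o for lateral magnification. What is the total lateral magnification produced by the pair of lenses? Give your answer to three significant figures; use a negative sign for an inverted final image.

First lens: d_i1 = 1/(1/4.5 - 1/7.5) = 11.250 cm.
m_1 = -(11.250)/7.5 = -1.5000.
The intermediate image is 11.250 cm to the right of lens 1, so d_o2 = L - d_i1 = 28 - 11.250 = 16.750 cm.
Second lens: d_i2 = 1/(1/19.5 - 1/(16.750)) = -118.773 cm.
m_2 = -(-118.773)/(16.750) = 7.0909.
The system's lateral magnification is m_1 m_2 = (-1.5000)(7.0909) = -10.6364.

-10.6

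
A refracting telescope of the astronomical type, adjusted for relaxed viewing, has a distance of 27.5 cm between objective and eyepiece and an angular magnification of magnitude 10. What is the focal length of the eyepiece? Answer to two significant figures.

2.5 cm

In normal adjustment the tube length equals f_obj + f_eye and |M| = f_obj/f_eye.
So f_obj = 10 f_eye and 10 f_eye + f_eye = 27.5 cm, giving f_eye = 27.5/11 = 2.500 cm and f_obj = 25.000 cm.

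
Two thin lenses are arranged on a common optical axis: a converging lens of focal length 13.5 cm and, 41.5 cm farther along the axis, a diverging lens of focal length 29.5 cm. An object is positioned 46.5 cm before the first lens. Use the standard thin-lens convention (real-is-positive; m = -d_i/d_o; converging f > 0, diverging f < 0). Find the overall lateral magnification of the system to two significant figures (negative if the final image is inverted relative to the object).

First lens: d_i1 = 1/(1/13.5 - 1/46.5) = 19.023 cm.
m_1 = -(19.023)/46.5 = -0.4091.
That image sits 22.477 cm in front of the second lens, so d_o2 = 22.477 cm.
Second lens: d_i2 = 1/(1/(-29.5) - 1/(22.477)) = -12.757 cm.
m_2 = -(-12.757)/(22.477) = 0.5676.
Total m = m_1 x m_2 = (-0.4091)(0.5676) = -0.2322.

-0.23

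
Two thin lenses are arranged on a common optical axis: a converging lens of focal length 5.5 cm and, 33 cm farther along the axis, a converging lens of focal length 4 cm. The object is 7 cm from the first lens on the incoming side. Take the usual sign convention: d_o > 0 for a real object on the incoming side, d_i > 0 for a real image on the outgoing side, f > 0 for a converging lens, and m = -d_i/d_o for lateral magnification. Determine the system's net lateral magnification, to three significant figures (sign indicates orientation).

Applying the thin-lens equation to the first lens, 1/5.5 = 1/7 + 1/d_i1, which gives d_i1 = 25.667 cm.
Its lateral magnification is m_1 = -d_i1/d_o1 = -(25.667)/7 = -3.6667.
The intermediate image is 25.667 cm to the right of lens 1, so d_o2 = L - d_i1 = 33 - 25.667 = 7.333 cm.
Applying the thin-lens equation again with f_2 = 4 cm and d_o2 = 7.333 cm gives d_i2 = 8.800 cm.
m_2 = -(8.800)/(7.333) = -1.2000.
Total m = m_1 x m_2 = (-3.6667)(-1.2000) = 4.4000.

4.40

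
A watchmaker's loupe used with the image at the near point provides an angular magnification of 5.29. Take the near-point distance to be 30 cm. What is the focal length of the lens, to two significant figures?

For the image at the near point, M = 1 + D/f.
f = D/(M - 1) = 30/(5.29 - 1) = 6.993 cm.

7.0 cm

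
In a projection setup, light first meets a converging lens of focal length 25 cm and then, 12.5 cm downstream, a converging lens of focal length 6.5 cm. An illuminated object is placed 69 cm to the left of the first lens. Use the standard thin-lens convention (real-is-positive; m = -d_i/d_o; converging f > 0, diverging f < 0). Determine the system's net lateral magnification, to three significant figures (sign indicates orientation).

First lens: d_i1 = 1/(1/25 - 1/69) = 39.205 cm.
m_1 = -(39.205)/69 = -0.5682.
Since 39.205 cm > 12.5 cm, the first image lies past the second lens and serves as a virtual object: d_o2 = L - d_i1 = -26.705 cm.
Second lens: d_i2 = 1/(1/6.5 - 1/(-26.705)) = 5.228 cm.
m_2 = -(5.228)/(-26.705) = 0.1958.
Overall magnification: m = m_1 m_2 = -0.1112.

-0.111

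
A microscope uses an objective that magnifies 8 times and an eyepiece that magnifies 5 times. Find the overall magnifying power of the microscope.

The overall magnification of a compound microscope is the product of the objective and eyepiece magnifications:
M = M_obj x M_eye = 8 x 5 = 40.

40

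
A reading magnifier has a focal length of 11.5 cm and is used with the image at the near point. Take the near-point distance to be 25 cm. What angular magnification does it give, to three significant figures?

M = 1 + D/f = 1 + 25/11.5 = 3.174.

3.17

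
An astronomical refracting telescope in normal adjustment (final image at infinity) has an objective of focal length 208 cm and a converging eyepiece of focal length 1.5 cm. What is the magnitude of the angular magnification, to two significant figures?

|M| = f_obj/|f_eye| = 208/1.5 = 138.667.

140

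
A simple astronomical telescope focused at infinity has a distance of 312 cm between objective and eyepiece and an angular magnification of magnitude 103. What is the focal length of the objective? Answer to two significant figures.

310 cm

In normal adjustment the tube length equals f_obj + f_eye and |M| = f_obj/f_eye.
So f_obj = 103 f_eye and 103 f_eye + f_eye = 312 cm, giving f_eye = 312/104 = 3.000 cm and f_obj = 309.000 cm.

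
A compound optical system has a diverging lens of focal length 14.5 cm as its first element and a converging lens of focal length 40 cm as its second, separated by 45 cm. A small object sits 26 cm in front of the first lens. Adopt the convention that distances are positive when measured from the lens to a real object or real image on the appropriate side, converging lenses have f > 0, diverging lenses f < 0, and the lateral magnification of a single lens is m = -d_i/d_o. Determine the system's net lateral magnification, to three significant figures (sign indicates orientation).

Applying the thin-lens equation to the first lens, 1/(-14.5) = 1/26 + 1/d_i1, which gives d_i1 = -9.309 cm.
Its lateral magnification is m_1 = -d_i1/d_o1 = -(-9.309)/26 = 0.3580.
The intermediate image is virtual, 9.309 cm to the left of lens 1, so d_o2 = L - d_i1 = 45 - (-9.309) = 54.309 cm.
Applying the thin-lens equation again with f_2 = 40 cm and d_o2 = 54.309 cm gives d_i2 = 151.821 cm.
m_2 = -(151.821)/(54.309) = -2.7955.
Total m = m_1 x m_2 = (0.3580)(-2.7955) = -1.0009.

-1.00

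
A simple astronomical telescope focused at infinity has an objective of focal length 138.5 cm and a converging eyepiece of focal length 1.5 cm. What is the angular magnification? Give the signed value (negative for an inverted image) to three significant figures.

M = -f_obj/f_eye = -138.5/(1.5) = -92.333.

-92.3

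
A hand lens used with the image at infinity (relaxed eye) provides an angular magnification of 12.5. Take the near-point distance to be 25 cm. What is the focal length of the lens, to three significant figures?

For the image at infinity, M = D/f.
f = D/M = 25/12.5 = 2.000 cm.

2.00 cm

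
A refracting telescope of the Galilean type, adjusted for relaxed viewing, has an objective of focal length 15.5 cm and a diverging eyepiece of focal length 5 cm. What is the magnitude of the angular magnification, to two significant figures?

|M| = f_obj/|f_eye| = 15.5/5 = 3.100.

3.1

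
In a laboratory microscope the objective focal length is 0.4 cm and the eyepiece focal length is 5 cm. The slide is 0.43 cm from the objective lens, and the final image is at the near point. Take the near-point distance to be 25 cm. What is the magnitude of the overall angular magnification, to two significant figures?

80

Objective: 1/d_i = 1/f_obj - 1/d_o = 1/0.4 - 1/0.43 = 0.17442 cm^-1, so d_i = 5.733 cm.
m_obj = -d_i/d_o = -5.733/0.43 = -13.333.
Eyepiece angular magnification (image at near point): M_eye = 1 + D/f_e = 1 + 25/5 = 6.000.
Overall M = m_obj x M_eye = (-13.333)(6.000) = -80.00.
|M| = 80.00.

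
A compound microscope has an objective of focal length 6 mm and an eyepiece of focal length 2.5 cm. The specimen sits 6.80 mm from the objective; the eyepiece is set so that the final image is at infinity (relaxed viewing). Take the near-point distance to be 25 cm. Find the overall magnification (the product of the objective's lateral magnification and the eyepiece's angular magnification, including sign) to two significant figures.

Convert to cm: f_obj = 6 mm = 0.6 cm; d_o = 6.80 mm = 0.68 cm.
Objective: 1/d_i = 1/f_obj - 1/d_o = 1/0.6 - 1/0.68 = 0.19608 cm^-1, so d_i = 5.100 cm.
m_obj = -d_i/d_o = -5.100/0.68 = -7.500.
Eyepiece angular magnification (image at infinity): M_eye = D/f_e = 25/2.5 = 10.000.
Overall M = m_obj x M_eye = (-7.500)(10.000) = -75.00.

-75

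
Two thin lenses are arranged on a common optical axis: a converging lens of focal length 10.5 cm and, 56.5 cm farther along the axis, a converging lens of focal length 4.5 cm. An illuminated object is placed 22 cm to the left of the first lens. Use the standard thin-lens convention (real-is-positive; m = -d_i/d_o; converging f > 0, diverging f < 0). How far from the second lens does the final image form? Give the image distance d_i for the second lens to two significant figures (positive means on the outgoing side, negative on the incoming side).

5.1 cm

Lens 1: 1/d_i1 = 1/f_1 - 1/d_o1 = 1/10.5 - 1/22 = 0.04978 cm^-1, so d_i1 = 20.087 cm.
The intermediate image is 20.087 cm to the right of lens 1, so d_o2 = L - d_i1 = 56.5 - 20.087 = 36.413 cm.
Lens 2: 1/d_i2 = 1/f_2 - 1/d_o2 = 1/4.5 - 1/(36.413) = 0.19476 cm^-1, so d_i2 = 5.135 cm.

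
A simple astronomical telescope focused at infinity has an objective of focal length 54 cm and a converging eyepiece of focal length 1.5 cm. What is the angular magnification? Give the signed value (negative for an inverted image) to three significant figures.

M = -f_obj/f_eye = -54/(1.5) = -36.000.

-36.0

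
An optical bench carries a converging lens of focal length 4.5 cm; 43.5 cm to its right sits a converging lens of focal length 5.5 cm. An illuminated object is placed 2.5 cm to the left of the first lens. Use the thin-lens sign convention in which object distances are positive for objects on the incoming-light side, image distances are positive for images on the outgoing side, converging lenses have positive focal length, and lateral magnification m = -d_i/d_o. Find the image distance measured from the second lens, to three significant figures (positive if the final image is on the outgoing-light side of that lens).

6.19 cm

First lens: d_i1 = 1/(1/4.5 - 1/2.5) = -5.625 cm.
The intermediate image is virtual, 5.625 cm to the left of lens 1, so d_o2 = L - d_i1 = 43.5 - (-5.625) = 49.125 cm.
Second lens: d_i2 = 1/(1/5.5 - 1/(49.125)) = 6.193 cm.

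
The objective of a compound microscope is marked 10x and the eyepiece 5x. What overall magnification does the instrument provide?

The overall magnification of a compound microscope is the product of the objective and eyepiece magnifications:
M = M_obj x M_eye = 10 x 5 = 50.

50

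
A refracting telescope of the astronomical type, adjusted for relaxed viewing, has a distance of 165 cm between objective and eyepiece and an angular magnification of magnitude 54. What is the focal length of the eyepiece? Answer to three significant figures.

In normal adjustment the tube length equals f_obj + f_eye and |M| = f_obj/f_eye.
So f_obj = 54 f_eye and 54 f_eye + f_eye = 165 cm, giving f_eye = 165/55 = 3.000 cm and f_obj = 162.000 cm.

3.00 cm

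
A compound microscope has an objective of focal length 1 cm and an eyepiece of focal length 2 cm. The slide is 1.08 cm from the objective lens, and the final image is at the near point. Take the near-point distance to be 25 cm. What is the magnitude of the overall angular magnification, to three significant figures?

169

Objective: 1/d_i = 1/f_obj - 1/d_o = 1/1 - 1/1.08 = 0.07407 cm^-1, so d_i = 13.500 cm.
m_obj = -d_i/d_o = -13.500/1.08 = -12.500.
Eyepiece angular magnification (image at near point): M_eye = 1 + D/f_e = 1 + 25/2 = 13.500.
Overall M = m_obj x M_eye = (-12.500)(13.500) = -168.75.
|M| = 168.75.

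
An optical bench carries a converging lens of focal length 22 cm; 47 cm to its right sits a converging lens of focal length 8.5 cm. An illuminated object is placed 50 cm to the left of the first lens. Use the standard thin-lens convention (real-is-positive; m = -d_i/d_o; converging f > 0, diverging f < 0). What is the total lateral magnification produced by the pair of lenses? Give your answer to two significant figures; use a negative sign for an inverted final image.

Applying the thin-lens equation to the first lens, 1/22 = 1/50 + 1/d_i1, which gives d_i1 = 39.286 cm.
Its lateral magnification is m_1 = -d_i1/d_o1 = -(39.286)/50 = -0.7857.
Object distance for lens 2: d_o2 = 47 - 39.286 = 7.714 cm.
Applying the thin-lens equation again with f_2 = 8.5 cm and d_o2 = 7.714 cm gives d_i2 = -83.455 cm.
m_2 = -(-83.455)/(7.714) = 10.8182.
The system's lateral magnification is m_1 m_2 = (-0.7857)(10.8182) = -8.5000.

-8.5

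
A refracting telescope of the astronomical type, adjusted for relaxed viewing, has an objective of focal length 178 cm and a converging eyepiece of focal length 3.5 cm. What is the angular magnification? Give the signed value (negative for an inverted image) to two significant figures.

M = -f_obj/f_eye = -178/(3.5) = -50.857.

-51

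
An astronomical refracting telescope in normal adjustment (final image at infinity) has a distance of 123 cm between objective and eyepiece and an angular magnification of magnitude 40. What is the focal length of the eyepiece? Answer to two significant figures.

3.0 cm

In normal adjustment the tube length equals f_obj + f_eye and |M| = f_obj/f_eye.
So f_obj = 40 f_eye and 40 f_eye + f_eye = 123 cm, giving f_eye = 123/41 = 3.000 cm and f_obj = 120.000 cm.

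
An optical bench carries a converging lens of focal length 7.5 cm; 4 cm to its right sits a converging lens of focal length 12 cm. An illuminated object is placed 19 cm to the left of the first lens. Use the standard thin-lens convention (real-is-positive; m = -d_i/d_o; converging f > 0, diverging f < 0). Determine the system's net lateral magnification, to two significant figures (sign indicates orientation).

-0.38

First lens: d_i1 = 1/(1/7.5 - 1/19) = 12.391 cm.
m_1 = -(12.391)/19 = -0.6522.
Since 12.391 cm > 4 cm, the first image lies past the second lens and serves as a virtual object: d_o2 = L - d_i1 = -8.391 cm.
Second lens: d_i2 = 1/(1/12 - 1/(-8.391)) = 4.938 cm.
m_2 = -(4.938)/(-8.391) = 0.5885.
The system's lateral magnification is m_1 m_2 = (-0.6522)(0.5885) = -0.3838.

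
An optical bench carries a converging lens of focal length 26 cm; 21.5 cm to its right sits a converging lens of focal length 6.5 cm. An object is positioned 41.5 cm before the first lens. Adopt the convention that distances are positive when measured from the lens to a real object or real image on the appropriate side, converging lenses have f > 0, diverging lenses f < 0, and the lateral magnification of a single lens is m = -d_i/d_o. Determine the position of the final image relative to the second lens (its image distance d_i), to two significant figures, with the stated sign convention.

5.7 cm

Lens 1: 1/d_i1 = 1/f_1 - 1/d_o1 = 1/26 - 1/41.5 = 0.01437 cm^-1, so d_i1 = 69.613 cm.
This image would form 69.613 cm past lens 1, i.e. 48.113 cm beyond lens 2, so it is a virtual object for lens 2: d_o2 = 21.5 - 69.613 = -48.113 cm.
Lens 2: 1/d_i2 = 1/f_2 - 1/d_o2 = 1/6.5 - 1/(-48.113) = 0.17463 cm^-1, so d_i2 = 5.726 cm.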